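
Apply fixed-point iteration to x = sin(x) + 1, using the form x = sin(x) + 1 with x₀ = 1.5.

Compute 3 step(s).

Equation: x = sin(x) + 1
Fixed-point form: x = sin(x) + 1
x₀ = 1.5

x_1 = g(1.500000) = 1.997495
x_2 = g(1.997495) = 1.910337
x_3 = g(1.910337) = 1.942908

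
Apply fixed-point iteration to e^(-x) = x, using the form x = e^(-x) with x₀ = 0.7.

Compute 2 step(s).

Equation: e^(-x) = x
Fixed-point form: x = e^(-x)
x₀ = 0.7

x_1 = g(0.700000) = 0.496585
x_2 = g(0.496585) = 0.608605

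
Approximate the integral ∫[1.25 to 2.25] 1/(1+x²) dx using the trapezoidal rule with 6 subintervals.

f(x) = 1/(1+x²)
a = 1.25, b = 2.25, n = 6
h = (b - a)/n = 0.166667

Trapezoidal rule: (h/2)[f(x₀) + 2f(x₁) + 2f(x₂) + ... + f(xₙ)]

x_0 = 1.2500, f(x_0) = 0.390244, coefficient = 1
x_1 = 1.4167, f(x_1) = 0.332564, coefficient = 2
x_2 = 1.5833, f(x_2) = 0.285149, coefficient = 2
x_3 = 1.7500, f(x_3) = 0.246154, coefficient = 2
x_4 = 1.9167, f(x_4) = 0.213967, coefficient = 2
x_5 = 2.0833, f(x_5) = 0.187256, coefficient = 2
x_6 = 2.2500, f(x_6) = 0.164948, coefficient = 1

I ≈ (0.166667/2) × 3.085371 = 0.257114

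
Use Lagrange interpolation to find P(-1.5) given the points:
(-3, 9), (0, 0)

Lagrange interpolation formula:
P(x) = Σ yᵢ × Lᵢ(x)
where Lᵢ(x) = Π_{j≠i} (x - xⱼ)/(xᵢ - xⱼ)

L_0(-1.5) = (-1.5 - 0)/(-3 - 0) = 0.500000
L_1(-1.5) = (-1.5 - (-3))/(0 - (-3)) = 0.500000

P(-1.5) = 9×L_0(-1.5) + 0×L_1(-1.5)
P(-1.5) = 4.500000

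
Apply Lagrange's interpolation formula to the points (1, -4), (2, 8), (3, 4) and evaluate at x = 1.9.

Lagrange interpolation formula:
P(x) = Σ yᵢ × Lᵢ(x)
where Lᵢ(x) = Π_{j≠i} (x - xⱼ)/(xᵢ - xⱼ)

L_0(1.9) = (1.9 - 2)/(1 - 2) × (1.9 - 3)/(1 - 3) = 0.055000
L_1(1.9) = (1.9 - 1)/(2 - 1) × (1.9 - 3)/(2 - 3) = 0.990000
L_2(1.9) = (1.9 - 1)/(3 - 1) × (1.9 - 2)/(3 - 2) = -0.045000

P(1.9) = (-4)×L_0(1.9) + 8×L_1(1.9) + 4×L_2(1.9)
P(1.9) = 7.520000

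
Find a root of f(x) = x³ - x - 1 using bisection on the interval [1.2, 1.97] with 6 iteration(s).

f(x) = x³ - x - 1
Initial interval: [1.2, 1.97]

Iteration 1:
  c_1 = (1.200000 + 1.970000)/2 = 1.585000
  f(c_1) = f(1.585000) = 1.396877
  f(a) × f(c) < 0, new interval: [1.200000, 1.585000]
Iteration 2:
  c_2 = (1.200000 + 1.585000)/2 = 1.392500
  f(c_2) = f(1.392500) = 0.307636
  f(a) × f(c) < 0, new interval: [1.200000, 1.392500]
Iteration 3:
  c_3 = (1.200000 + 1.392500)/2 = 1.296250
  f(c_3) = f(1.296250) = -0.118208
  f(a) × f(c) ≥ 0, new interval: [1.296250, 1.392500]
Iteration 4:
  c_4 = (1.296250 + 1.392500)/2 = 1.344375
  f(c_4) = f(1.344375) = 0.085373
  f(a) × f(c) < 0, new interval: [1.296250, 1.344375]
Iteration 5:
  c_5 = (1.296250 + 1.344375)/2 = 1.320312
  f(c_5) = f(1.320312) = -0.018711
  f(a) × f(c) ≥ 0, new interval: [1.320312, 1.344375]
Iteration 6:
  c_6 = (1.320312 + 1.344375)/2 = 1.332344
  f(c_6) = f(1.332344) = 0.032753
  f(a) × f(c) < 0, new interval: [1.320312, 1.332344]

After 6 iteration(s), the approximation is c_6 = 1.332344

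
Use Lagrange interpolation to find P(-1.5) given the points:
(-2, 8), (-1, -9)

Lagrange interpolation formula:
P(x) = Σ yᵢ × Lᵢ(x)
where Lᵢ(x) = Π_{j≠i} (x - xⱼ)/(xᵢ - xⱼ)

L_0(-1.5) = (-1.5 - (-1))/(-2 - (-1)) = 0.500000
L_1(-1.5) = (-1.5 - (-2))/(-1 - (-2)) = 0.500000

P(-1.5) = 8×L_0(-1.5) + (-9)×L_1(-1.5)
P(-1.5) = -0.500000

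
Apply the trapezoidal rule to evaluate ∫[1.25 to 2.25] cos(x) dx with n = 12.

f(x) = cos(x)
a = 1.25, b = 2.25, n = 12
h = (b - a)/n = 0.083333

Trapezoidal rule: (h/2)[f(x₀) + 2f(x₁) + 2f(x₂) + ... + f(xₙ)]

x_0 = 1.2500, f(x_0) = 0.315322, coefficient = 1
x_1 = 1.3333, f(x_1) = 0.235238, coefficient = 2
x_2 = 1.4167, f(x_2) = 0.153520, coefficient = 2
x_3 = 1.5000, f(x_3) = 0.070737, coefficient = 2
x_4 = 1.5833, f(x_4) = -0.012537, coefficient = 2
x_5 = 1.6667, f(x_5) = -0.095724, coefficient = 2
x_6 = 1.7500, f(x_6) = -0.178246, coefficient = 2
x_7 = 1.8333, f(x_7) = -0.259531, coefficient = 2
x_8 = 1.9167, f(x_8) = -0.339016, coefficient = 2
x_9 = 2.0000, f(x_9) = -0.416147, coefficient = 2
x_10 = 2.0833, f(x_10) = -0.490390, coefficient = 2
x_11 = 2.1667, f(x_11) = -0.561229, coefficient = 2
x_12 = 2.2500, f(x_12) = -0.628174, coefficient = 1

I ≈ (0.083333/2) × -4.099500 = -0.170813
Exact value: -0.170911
Error: 0.000099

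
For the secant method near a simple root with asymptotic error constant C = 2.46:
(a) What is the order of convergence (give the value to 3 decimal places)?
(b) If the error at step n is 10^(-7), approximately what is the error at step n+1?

(a) Secant method has superlinear convergence with order φ = (1+√5)/2 ≈ 1.618.
    This means |e_{n+1}| ≈ C|e_n|^1.618.

(b) With |e_n| = 10^(-7) and C = 2.46:
    |e_{n+1}| ≈ 2.46 × (10^(-7))^1.618 = 2.46 × 10^(-11.33)

(a) ≈ 1.618 (golden ratio); (b) |e_{n+1}| ≈ 1.161e-11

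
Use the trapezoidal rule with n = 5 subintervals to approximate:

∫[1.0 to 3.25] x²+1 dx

f(x) = x²+1
a = 1.0, b = 3.25, n = 5
h = (b - a)/n = 0.450000

Trapezoidal rule: (h/2)[f(x₀) + 2f(x₁) + 2f(x₂) + ... + f(xₙ)]

x_0 = 1.0000, f(x_0) = 2.000000, coefficient = 1
x_1 = 1.4500, f(x_1) = 3.102500, coefficient = 2
x_2 = 1.9000, f(x_2) = 4.610000, coefficient = 2
x_3 = 2.3500, f(x_3) = 6.522500, coefficient = 2
x_4 = 2.8000, f(x_4) = 8.840000, coefficient = 2
x_5 = 3.2500, f(x_5) = 11.562500, coefficient = 1

I ≈ (0.450000/2) × 59.712500 = 13.435313
Exact value: 13.359375
Error: 0.075938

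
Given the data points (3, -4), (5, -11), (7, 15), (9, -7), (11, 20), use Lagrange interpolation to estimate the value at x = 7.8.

Lagrange interpolation formula:
P(x) = Σ yᵢ × Lᵢ(x)
where Lᵢ(x) = Π_{j≠i} (x - xⱼ)/(xᵢ - xⱼ)

L_0(7.8) = (7.8 - 5)/(3 - 5) × (7.8 - 7)/(3 - 7) × (7.8 - 9)/(3 - 9) × (7.8 - 11)/(3 - 11) = 0.022400
L_1(7.8) = (7.8 - 3)/(5 - 3) × (7.8 - 7)/(5 - 7) × (7.8 - 9)/(5 - 9) × (7.8 - 11)/(5 - 11) = -0.153600
L_2(7.8) = (7.8 - 3)/(7 - 3) × (7.8 - 5)/(7 - 5) × (7.8 - 9)/(7 - 9) × (7.8 - 11)/(7 - 11) = 0.806400
L_3(7.8) = (7.8 - 3)/(9 - 3) × (7.8 - 5)/(9 - 5) × (7.8 - 7)/(9 - 7) × (7.8 - 11)/(9 - 11) = 0.358400
L_4(7.8) = (7.8 - 3)/(11 - 3) × (7.8 - 5)/(11 - 5) × (7.8 - 7)/(11 - 7) × (7.8 - 9)/(11 - 9) = -0.033600

P(7.8) = (-4)×L_0(7.8) + (-11)×L_1(7.8) + 15×L_2(7.8) + (-7)×L_3(7.8) + 20×L_4(7.8)
P(7.8) = 10.515200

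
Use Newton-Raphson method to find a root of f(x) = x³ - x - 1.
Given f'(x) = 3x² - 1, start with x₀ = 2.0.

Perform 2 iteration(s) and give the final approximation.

f(x) = x³ - x - 1
f'(x) = 3x² - 1
x₀ = 2.0

Newton-Raphson formula: x_{n+1} = x_n - f(x_n)/f'(x_n)

Iteration 1:
  f(2.000000) = 5.000000
  f'(2.000000) = 11.000000
  x_1 = 2.000000 - 5.000000/11.000000 = 1.545455
Iteration 2:
  f(1.545455) = 1.145755
  f'(1.545455) = 6.165289
  x_2 = 1.545455 - 1.145755/6.165289 = 1.359615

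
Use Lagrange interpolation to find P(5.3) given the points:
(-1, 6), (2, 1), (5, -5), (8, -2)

Lagrange interpolation formula:
P(x) = Σ yᵢ × Lᵢ(x)
where Lᵢ(x) = Π_{j≠i} (x - xⱼ)/(xᵢ - xⱼ)

L_0(5.3) = (5.3 - 2)/(-1 - 2) × (5.3 - 5)/(-1 - 5) × (5.3 - 8)/(-1 - 8) = 0.016500
L_1(5.3) = (5.3 - (-1))/(2 - (-1)) × (5.3 - 5)/(2 - 5) × (5.3 - 8)/(2 - 8) = -0.094500
L_2(5.3) = (5.3 - (-1))/(5 - (-1)) × (5.3 - 2)/(5 - 2) × (5.3 - 8)/(5 - 8) = 1.039500
L_3(5.3) = (5.3 - (-1))/(8 - (-1)) × (5.3 - 2)/(8 - 2) × (5.3 - 5)/(8 - 5) = 0.038500

P(5.3) = 6×L_0(5.3) + 1×L_1(5.3) + (-5)×L_2(5.3) + (-2)×L_3(5.3)
P(5.3) = -5.270000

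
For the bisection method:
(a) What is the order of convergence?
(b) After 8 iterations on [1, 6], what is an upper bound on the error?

(a) Bisection has linear (order 1) convergence; the error is halved each step.

(b) Error bound = (b-a)/2^n = (6 - 1)/2^{8}
    = 5/2^{8}

(a) 1 (linear); (b) error ≤ 1.95e-02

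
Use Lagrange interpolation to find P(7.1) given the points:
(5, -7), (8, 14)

Lagrange interpolation formula:
P(x) = Σ yᵢ × Lᵢ(x)
where Lᵢ(x) = Π_{j≠i} (x - xⱼ)/(xᵢ - xⱼ)

L_0(7.1) = (7.1 - 8)/(5 - 8) = 0.300000
L_1(7.1) = (7.1 - 5)/(8 - 5) = 0.700000

P(7.1) = (-7)×L_0(7.1) + 14×L_1(7.1)
P(7.1) = 7.700000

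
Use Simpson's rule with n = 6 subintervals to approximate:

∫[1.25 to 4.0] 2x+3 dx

f(x) = 2x+3
a = 1.25, b = 4.0, n = 6
h = (b - a)/n = 0.458333

Simpson's rule: (h/3)[f(x₀) + 4f(x₁) + 2f(x₂) + ... + f(xₙ)]

x_0 = 1.2500, f(x_0) = 5.500000, coefficient = 1
x_1 = 1.7083, f(x_1) = 6.416667, coefficient = 4
x_2 = 2.1667, f(x_2) = 7.333333, coefficient = 2
x_3 = 2.6250, f(x_3) = 8.250000, coefficient = 4
x_4 = 3.0833, f(x_4) = 9.166667, coefficient = 2
x_5 = 3.5417, f(x_5) = 10.083333, coefficient = 4
x_6 = 4.0000, f(x_6) = 11.000000, coefficient = 1

I ≈ (0.458333/3) × 148.500000 = 22.687500
Exact value: 22.687500
Error: 0.000000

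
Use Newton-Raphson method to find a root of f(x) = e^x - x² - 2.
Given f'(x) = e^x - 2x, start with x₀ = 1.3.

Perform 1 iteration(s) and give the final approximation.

f(x) = e^x - x² - 2
f'(x) = e^x - 2x
x₀ = 1.3

Newton-Raphson formula: x_{n+1} = x_n - f(x_n)/f'(x_n)

Iteration 1:
  f(1.300000) = -0.020703
  f'(1.300000) = 1.069297
  x_1 = 1.300000 - (-0.020703)/1.069297 = 1.319362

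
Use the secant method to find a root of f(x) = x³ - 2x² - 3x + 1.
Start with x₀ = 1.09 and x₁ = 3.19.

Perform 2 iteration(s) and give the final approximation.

f(x) = x³ - 2x² - 3x + 1
x₀ = 1.09, x₁ = 3.19

Secant formula: x_{n+1} = x_n - f(x_n)(x_n - x_{n-1})/(f(x_n) - f(x_{n-1}))

Iteration 1:
  f(1.090000) = -3.351171
  f(3.190000) = 3.539559
  x_2 = 3.190000 - 3.539559×(3.190000 - 1.090000)/(3.539559 - (-3.351171))
       = 2.111294
Iteration 2:
  f(3.190000) = 3.539559
  f(2.111294) = -4.837783
  x_3 = 2.111294 - (-4.837783)×(2.111294 - 3.190000)/(-4.837783 - 3.539559)
       = 2.734230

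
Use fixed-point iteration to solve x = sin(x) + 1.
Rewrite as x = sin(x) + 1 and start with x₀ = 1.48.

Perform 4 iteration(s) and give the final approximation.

Equation: x = sin(x) + 1
Fixed-point form: x = sin(x) + 1
x₀ = 1.48

x_1 = g(1.480000) = 1.995881
x_2 = g(1.995881) = 1.911004
x_3 = g(1.911004) = 1.942685
x_4 = g(1.942685) = 1.931643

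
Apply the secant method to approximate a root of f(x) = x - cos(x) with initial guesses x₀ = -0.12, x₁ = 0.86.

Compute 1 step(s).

f(x) = x - cos(x)
x₀ = -0.12, x₁ = 0.86

Secant formula: x_{n+1} = x_n - f(x_n)(x_n - x_{n-1})/(f(x_n) - f(x_{n-1}))

Iteration 1:
  f(-0.120000) = -1.112809
  f(0.860000) = 0.207563
  x_2 = 0.860000 - 0.207563×(0.860000 - (-0.120000))/(0.207563 - (-1.112809))
       = 0.705944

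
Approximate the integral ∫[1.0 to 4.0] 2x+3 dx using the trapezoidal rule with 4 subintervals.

f(x) = 2x+3
a = 1.0, b = 4.0, n = 4
h = (b - a)/n = 0.750000

Trapezoidal rule: (h/2)[f(x₀) + 2f(x₁) + 2f(x₂) + ... + f(xₙ)]

x_0 = 1.0000, f(x_0) = 5.000000, coefficient = 1
x_1 = 1.7500, f(x_1) = 6.500000, coefficient = 2
x_2 = 2.5000, f(x_2) = 8.000000, coefficient = 2
x_3 = 3.2500, f(x_3) = 9.500000, coefficient = 2
x_4 = 4.0000, f(x_4) = 11.000000, coefficient = 1

I ≈ (0.750000/2) × 64.000000 = 24.000000
Exact value: 24.000000
Error: 0.000000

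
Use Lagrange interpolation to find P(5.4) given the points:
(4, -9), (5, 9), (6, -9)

Lagrange interpolation formula:
P(x) = Σ yᵢ × Lᵢ(x)
where Lᵢ(x) = Π_{j≠i} (x - xⱼ)/(xᵢ - xⱼ)

L_0(5.4) = (5.4 - 5)/(4 - 5) × (5.4 - 6)/(4 - 6) = -0.120000
L_1(5.4) = (5.4 - 4)/(5 - 4) × (5.4 - 6)/(5 - 6) = 0.840000
L_2(5.4) = (5.4 - 4)/(6 - 4) × (5.4 - 5)/(6 - 5) = 0.280000

P(5.4) = (-9)×L_0(5.4) + 9×L_1(5.4) + (-9)×L_2(5.4)
P(5.4) = 6.120000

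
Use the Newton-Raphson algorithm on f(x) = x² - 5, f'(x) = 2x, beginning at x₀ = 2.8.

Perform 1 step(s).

f(x) = x² - 5
f'(x) = 2x
x₀ = 2.8

Newton-Raphson formula: x_{n+1} = x_n - f(x_n)/f'(x_n)

Iteration 1:
  f(2.800000) = 2.840000
  f'(2.800000) = 5.600000
  x_1 = 2.800000 - 2.840000/5.600000 = 2.292857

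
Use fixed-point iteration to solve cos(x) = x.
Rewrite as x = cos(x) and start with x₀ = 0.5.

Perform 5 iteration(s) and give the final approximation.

Equation: cos(x) = x
Fixed-point form: x = cos(x)
x₀ = 0.5

x_1 = g(0.500000) = 0.877583
x_2 = g(0.877583) = 0.639012
x_3 = g(0.639012) = 0.802685
x_4 = g(0.802685) = 0.694778
x_5 = g(0.694778) = 0.768196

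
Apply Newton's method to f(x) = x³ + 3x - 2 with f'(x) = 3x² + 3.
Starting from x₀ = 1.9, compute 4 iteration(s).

f(x) = x³ + 3x - 2
f'(x) = 3x² + 3
x₀ = 1.9

Newton-Raphson formula: x_{n+1} = x_n - f(x_n)/f'(x_n)

Iteration 1:
  f(1.900000) = 10.559000
  f'(1.900000) = 13.830000
  x_1 = 1.900000 - 10.559000/13.830000 = 1.136515
Iteration 2:
  f(1.136515) = 2.877542
  f'(1.136515) = 6.874998
  x_2 = 1.136515 - 2.877542/6.874998 = 0.717963
Iteration 3:
  f(0.717963) = 0.523979
  f'(0.717963) = 4.546413
  x_3 = 0.717963 - 0.523979/4.546413 = 0.602712
Iteration 4:
  f(0.602712) = 0.027079
  f'(0.602712) = 4.089786
  x_4 = 0.602712 - 0.027079/4.089786 = 0.596091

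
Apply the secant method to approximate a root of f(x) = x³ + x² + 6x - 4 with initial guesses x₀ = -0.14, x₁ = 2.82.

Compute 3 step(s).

f(x) = x³ + x² + 6x - 4
x₀ = -0.14, x₁ = 2.82

Secant formula: x_{n+1} = x_n - f(x_n)(x_n - x_{n-1})/(f(x_n) - f(x_{n-1}))

Iteration 1:
  f(-0.140000) = -4.823144
  f(2.820000) = 43.298168
  x_2 = 2.820000 - 43.298168×(2.820000 - (-0.140000))/(43.298168 - (-4.823144))
       = 0.156677
Iteration 2:
  f(2.820000) = 43.298168
  f(0.156677) = -3.031542
  x_3 = 0.156677 - (-3.031542)×(0.156677 - 2.820000)/(-3.031542 - 43.298168)
       = 0.330949
Iteration 3:
  f(0.156677) = -3.031542
  f(0.330949) = -1.868528
  x_4 = 0.330949 - (-1.868528)×(0.330949 - 0.156677)/(-1.868528 - (-3.031542))
       = 0.610939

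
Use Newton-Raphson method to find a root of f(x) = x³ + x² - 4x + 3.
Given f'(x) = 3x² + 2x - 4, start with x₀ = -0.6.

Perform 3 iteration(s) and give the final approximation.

f(x) = x³ + x² - 4x + 3
f'(x) = 3x² + 2x - 4
x₀ = -0.6

Newton-Raphson formula: x_{n+1} = x_n - f(x_n)/f'(x_n)

Iteration 1:
  f(-0.600000) = 5.544000
  f'(-0.600000) = -4.120000
  x_1 = -0.600000 - 5.544000/(-4.120000) = 0.745631
Iteration 2:
  f(0.745631) = 0.987987
  f'(0.745631) = -0.840841
  x_2 = 0.745631 - 0.987987/(-0.840841) = 1.920630
Iteration 3:
  f(1.920630) = 6.091153
  f'(1.920630) = 10.907714
  x_3 = 1.920630 - 6.091153/10.907714 = 1.362203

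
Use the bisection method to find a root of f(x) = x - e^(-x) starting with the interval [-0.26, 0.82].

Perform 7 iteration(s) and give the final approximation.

f(x) = x - e^(-x)
Initial interval: [-0.26, 0.82]

Iteration 1:
  c_1 = (-0.260000 + 0.820000)/2 = 0.280000
  f(c_1) = f(0.280000) = -0.475784
  f(a) × f(c) ≥ 0, new interval: [0.280000, 0.820000]
Iteration 2:
  c_2 = (0.280000 + 0.820000)/2 = 0.550000
  f(c_2) = f(0.550000) = -0.026950
  f(a) × f(c) ≥ 0, new interval: [0.550000, 0.820000]
Iteration 3:
  c_3 = (0.550000 + 0.820000)/2 = 0.685000
  f(c_3) = f(0.685000) = 0.180910
  f(a) × f(c) < 0, new interval: [0.550000, 0.685000]
Iteration 4:
  c_4 = (0.550000 + 0.685000)/2 = 0.617500
  f(c_4) = f(0.617500) = 0.078209
  f(a) × f(c) < 0, new interval: [0.550000, 0.617500]
Iteration 5:
  c_5 = (0.550000 + 0.617500)/2 = 0.583750
  f(c_5) = f(0.583750) = 0.025947
  f(a) × f(c) < 0, new interval: [0.550000, 0.583750]
Iteration 6:
  c_6 = (0.550000 + 0.583750)/2 = 0.566875
  f(c_6) = f(0.566875) = -0.000420
  f(a) × f(c) ≥ 0, new interval: [0.566875, 0.583750]
Iteration 7:
  c_7 = (0.566875 + 0.583750)/2 = 0.575313
  f(c_7) = f(0.575313) = 0.012783
  f(a) × f(c) < 0, new interval: [0.566875, 0.575313]

After 7 iteration(s), the approximation is c_7 = 0.575313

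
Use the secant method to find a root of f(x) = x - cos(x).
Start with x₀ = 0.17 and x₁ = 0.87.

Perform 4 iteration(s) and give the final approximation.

f(x) = x - cos(x)
x₀ = 0.17, x₁ = 0.87

Secant formula: x_{n+1} = x_n - f(x_n)(x_n - x_{n-1})/(f(x_n) - f(x_{n-1}))

Iteration 1:
  f(0.170000) = -0.815585
  f(0.870000) = 0.225173
  x_2 = 0.870000 - 0.225173×(0.870000 - 0.170000)/(0.225173 - (-0.815585))
       = 0.718551
Iteration 2:
  f(0.870000) = 0.225173
  f(0.718551) = -0.034209
  x_3 = 0.718551 - (-0.034209)×(0.718551 - 0.870000)/(-0.034209 - 0.225173)
       = 0.738525
Iteration 3:
  f(0.718551) = -0.034209
  f(0.738525) = -0.000937
  x_4 = 0.738525 - (-0.000937)×(0.738525 - 0.718551)/(-0.000937 - (-0.034209))
       = 0.739088
Iteration 4:
  f(0.738525) = -0.000937
  f(0.739088) = 0.000004
  x_5 = 0.739088 - 0.000004×(0.739088 - 0.738525)/(0.000004 - (-0.000937))
       = 0.739085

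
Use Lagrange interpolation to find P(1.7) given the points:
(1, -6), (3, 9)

Lagrange interpolation formula:
P(x) = Σ yᵢ × Lᵢ(x)
where Lᵢ(x) = Π_{j≠i} (x - xⱼ)/(xᵢ - xⱼ)

L_0(1.7) = (1.7 - 3)/(1 - 3) = 0.650000
L_1(1.7) = (1.7 - 1)/(3 - 1) = 0.350000

P(1.7) = (-6)×L_0(1.7) + 9×L_1(1.7)
P(1.7) = -0.750000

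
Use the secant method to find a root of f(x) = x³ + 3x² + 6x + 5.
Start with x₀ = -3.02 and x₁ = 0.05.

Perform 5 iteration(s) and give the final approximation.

f(x) = x³ + 3x² + 6x + 5
x₀ = -3.02, x₁ = 0.05

Secant formula: x_{n+1} = x_n - f(x_n)(x_n - x_{n-1})/(f(x_n) - f(x_{n-1}))

Iteration 1:
  f(-3.020000) = -13.302408
  f(0.050000) = 5.307625
  x_2 = 0.050000 - 5.307625×(0.050000 - (-3.020000))/(5.307625 - (-13.302408))
       = -0.825571
Iteration 2:
  f(0.050000) = 5.307625
  f(-0.825571) = 1.528593
  x_3 = -0.825571 - 1.528593×(-0.825571 - 0.050000)/(1.528593 - 5.307625)
       = -1.179734
Iteration 3:
  f(-0.825571) = 1.528593
  f(-1.179734) = 0.454992
  x_4 = -1.179734 - 0.454992×(-1.179734 - (-0.825571))/(0.454992 - 1.528593)
       = -1.329828
Iteration 4:
  f(-1.179734) = 0.454992
  f(-1.329828) = -0.025365
  x_5 = -1.329828 - (-0.025365)×(-1.329828 - (-1.179734))/(-0.025365 - 0.454992)
       = -1.321902
Iteration 5:
  f(-1.329828) = -0.025365
  f(-1.321902) = 0.000937
  x_6 = -1.321902 - 0.000937×(-1.321902 - (-1.329828))/(0.000937 - (-0.025365))
       = -1.322185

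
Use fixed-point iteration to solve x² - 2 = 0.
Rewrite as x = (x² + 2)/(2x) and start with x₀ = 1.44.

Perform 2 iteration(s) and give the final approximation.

Equation: x² - 2 = 0
Fixed-point form: x = (x² + 2)/(2x)
x₀ = 1.44

x_1 = g(1.440000) = 1.414444
x_2 = g(1.414444) = 1.414214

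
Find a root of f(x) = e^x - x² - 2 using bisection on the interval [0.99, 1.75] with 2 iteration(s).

f(x) = e^x - x² - 2
Initial interval: [0.99, 1.75]

Iteration 1:
  c_1 = (0.990000 + 1.750000)/2 = 1.370000
  f(c_1) = f(1.370000) = 0.058451
  f(a) × f(c) < 0, new interval: [0.990000, 1.370000]
Iteration 2:
  c_2 = (0.990000 + 1.370000)/2 = 1.180000
  f(c_2) = f(1.180000) = -0.138026
  f(a) × f(c) ≥ 0, new interval: [1.180000, 1.370000]

After 2 iteration(s), the approximation is c_2 = 1.180000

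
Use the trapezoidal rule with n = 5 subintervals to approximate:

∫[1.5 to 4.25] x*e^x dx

f(x) = x*e^x
a = 1.5, b = 4.25, n = 5
h = (b - a)/n = 0.550000

Trapezoidal rule: (h/2)[f(x₀) + 2f(x₁) + 2f(x₂) + ... + f(xₙ)]

x_0 = 1.5000, f(x_0) = 6.722534, coefficient = 1
x_1 = 2.0500, f(x_1) = 15.924197, coefficient = 2
x_2 = 2.6000, f(x_2) = 35.005719, coefficient = 2
x_3 = 3.1500, f(x_3) = 73.508603, coefficient = 2
x_4 = 3.7000, f(x_4) = 149.655026, coefficient = 2
x_5 = 4.2500, f(x_5) = 297.948002, coefficient = 1

I ≈ (0.550000/2) × 852.857628 = 234.535848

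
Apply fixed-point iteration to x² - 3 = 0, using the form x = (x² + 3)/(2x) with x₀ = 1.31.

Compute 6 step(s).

Equation: x² - 3 = 0
Fixed-point form: x = (x² + 3)/(2x)
x₀ = 1.31

x_1 = g(1.310000) = 1.800038
x_2 = g(1.800038) = 1.733335
x_3 = g(1.733335) = 1.732051
x_4 = g(1.732051) = 1.732051
x_5 = g(1.732051) = 1.732051
x_6 = g(1.732051) = 1.732051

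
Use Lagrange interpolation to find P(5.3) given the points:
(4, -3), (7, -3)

Lagrange interpolation formula:
P(x) = Σ yᵢ × Lᵢ(x)
where Lᵢ(x) = Π_{j≠i} (x - xⱼ)/(xᵢ - xⱼ)

L_0(5.3) = (5.3 - 7)/(4 - 7) = 0.566667
L_1(5.3) = (5.3 - 4)/(7 - 4) = 0.433333

P(5.3) = (-3)×L_0(5.3) + (-3)×L_1(5.3)
P(5.3) = -3.000000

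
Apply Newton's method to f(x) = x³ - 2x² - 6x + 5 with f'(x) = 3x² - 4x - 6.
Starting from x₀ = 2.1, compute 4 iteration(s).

f(x) = x³ - 2x² - 6x + 5
f'(x) = 3x² - 4x - 6
x₀ = 2.1

Newton-Raphson formula: x_{n+1} = x_n - f(x_n)/f'(x_n)

Iteration 1:
  f(2.100000) = -7.159000
  f'(2.100000) = -1.170000
  x_1 = 2.100000 - (-7.159000)/(-1.170000) = -4.018803
Iteration 2:
  f(-4.018803) = -68.095555
  f'(-4.018803) = 58.527556
  x_2 = -4.018803 - (-68.095555)/58.527556 = -2.855325
Iteration 3:
  f(-2.855325) = -17.452933
  f'(-2.855325) = 29.879940
  x_3 = -2.855325 - (-17.452933)/29.879940 = -2.271223
Iteration 4:
  f(-2.271223) = -3.405567
  f'(-2.271223) = 18.560252
  x_4 = -2.271223 - (-3.405567)/18.560252 = -2.087736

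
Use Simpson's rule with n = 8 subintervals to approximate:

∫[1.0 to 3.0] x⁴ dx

f(x) = x⁴
a = 1.0, b = 3.0, n = 8
h = (b - a)/n = 0.250000

Simpson's rule: (h/3)[f(x₀) + 4f(x₁) + 2f(x₂) + ... + f(xₙ)]

x_0 = 1.0000, f(x_0) = 1.000000, coefficient = 1
x_1 = 1.2500, f(x_1) = 2.441406, coefficient = 4
x_2 = 1.5000, f(x_2) = 5.062500, coefficient = 2
x_3 = 1.7500, f(x_3) = 9.378906, coefficient = 4
x_4 = 2.0000, f(x_4) = 16.000000, coefficient = 2
x_5 = 2.2500, f(x_5) = 25.628906, coefficient = 4
x_6 = 2.5000, f(x_6) = 39.062500, coefficient = 2
x_7 = 2.7500, f(x_7) = 57.191406, coefficient = 4
x_8 = 3.0000, f(x_8) = 81.000000, coefficient = 1

I ≈ (0.250000/3) × 580.812500 = 48.401042
Exact value: 48.400000
Error: 0.001042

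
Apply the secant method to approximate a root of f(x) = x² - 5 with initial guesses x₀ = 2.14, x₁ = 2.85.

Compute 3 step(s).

f(x) = x² - 5
x₀ = 2.14, x₁ = 2.85

Secant formula: x_{n+1} = x_n - f(x_n)(x_n - x_{n-1})/(f(x_n) - f(x_{n-1}))

Iteration 1:
  f(2.140000) = -0.420400
  f(2.850000) = 3.122500
  x_2 = 2.850000 - 3.122500×(2.850000 - 2.140000)/(3.122500 - (-0.420400))
       = 2.224248
Iteration 2:
  f(2.850000) = 3.122500
  f(2.224248) = -0.052719
  x_3 = 2.224248 - (-0.052719)×(2.224248 - 2.850000)/(-0.052719 - 3.122500)
       = 2.234638
Iteration 3:
  f(2.224248) = -0.052719
  f(2.234638) = -0.006393
  x_4 = 2.234638 - (-0.006393)×(2.234638 - 2.224248)/(-0.006393 - (-0.052719))
       = 2.236072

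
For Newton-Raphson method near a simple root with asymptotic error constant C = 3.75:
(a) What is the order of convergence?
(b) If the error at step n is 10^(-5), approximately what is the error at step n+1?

(a) Newton-Raphson has quadratic (order 2) convergence near simple roots.
    This means |e_{n+1}| ≈ C|e_n|².

(b) With |e_n| = 10^(-5) and C = 3.75:
    |e_{n+1}| ≈ 3.75 × (10^(-5))² = 3.75 × 10^(-10)

(a) 2 (quadratic); (b) |e_{n+1}| ≈ 3.750e-10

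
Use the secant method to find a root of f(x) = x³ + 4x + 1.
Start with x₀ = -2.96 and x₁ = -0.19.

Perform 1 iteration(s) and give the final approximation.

f(x) = x³ + 4x + 1
x₀ = -2.96, x₁ = -0.19

Secant formula: x_{n+1} = x_n - f(x_n)(x_n - x_{n-1})/(f(x_n) - f(x_{n-1}))

Iteration 1:
  f(-2.960000) = -36.774336
  f(-0.190000) = 0.233141
  x_2 = -0.190000 - 0.233141×(-0.190000 - (-2.960000))/(0.233141 - (-36.774336))
       = -0.207451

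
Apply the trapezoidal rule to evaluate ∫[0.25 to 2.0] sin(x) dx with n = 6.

f(x) = sin(x)
a = 0.25, b = 2.0, n = 6
h = (b - a)/n = 0.291667

Trapezoidal rule: (h/2)[f(x₀) + 2f(x₁) + 2f(x₂) + ... + f(xₙ)]

x_0 = 0.2500, f(x_0) = 0.247404, coefficient = 1
x_1 = 0.5417, f(x_1) = 0.515565, coefficient = 2
x_2 = 0.8333, f(x_2) = 0.740177, coefficient = 2
x_3 = 1.1250, f(x_3) = 0.902268, coefficient = 2
x_4 = 1.4167, f(x_4) = 0.988146, coefficient = 2
x_5 = 1.7083, f(x_5) = 0.990557, coefficient = 2
x_6 = 2.0000, f(x_6) = 0.909297, coefficient = 1

I ≈ (0.291667/2) × 9.430124 = 1.375226
Exact value: 1.385059
Error: 0.009833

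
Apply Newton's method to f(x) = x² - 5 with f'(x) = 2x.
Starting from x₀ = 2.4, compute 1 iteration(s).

f(x) = x² - 5
f'(x) = 2x
x₀ = 2.4

Newton-Raphson formula: x_{n+1} = x_n - f(x_n)/f'(x_n)

Iteration 1:
  f(2.400000) = 0.760000
  f'(2.400000) = 4.800000
  x_1 = 2.400000 - 0.760000/4.800000 = 2.241667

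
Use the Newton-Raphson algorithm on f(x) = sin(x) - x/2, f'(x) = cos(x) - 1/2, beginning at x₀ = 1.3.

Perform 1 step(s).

f(x) = sin(x) - x/2
f'(x) = cos(x) - 1/2
x₀ = 1.3

Newton-Raphson formula: x_{n+1} = x_n - f(x_n)/f'(x_n)

Iteration 1:
  f(1.300000) = 0.313558
  f'(1.300000) = -0.232501
  x_1 = 1.300000 - 0.313558/(-0.232501) = 2.648631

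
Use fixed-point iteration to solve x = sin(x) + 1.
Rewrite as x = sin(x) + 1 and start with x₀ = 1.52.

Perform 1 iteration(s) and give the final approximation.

Equation: x = sin(x) + 1
Fixed-point form: x = sin(x) + 1
x₀ = 1.52

x_1 = g(1.520000) = 1.998710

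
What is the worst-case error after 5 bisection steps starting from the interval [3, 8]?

Bisection error bound: |error| ≤ (b-a)/2^n
|error| ≤ (8 - 3)/2^5 = 5/2^5
|error| ≤ 0.1562500000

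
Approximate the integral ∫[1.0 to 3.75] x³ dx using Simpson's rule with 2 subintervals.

f(x) = x³
a = 1.0, b = 3.75, n = 2
h = (b - a)/n = 1.375000

Simpson's rule: (h/3)[f(x₀) + 4f(x₁) + 2f(x₂) + ... + f(xₙ)]

x_0 = 1.0000, f(x_0) = 1.000000, coefficient = 1
x_1 = 2.3750, f(x_1) = 13.396484, coefficient = 4
x_2 = 3.7500, f(x_2) = 52.734375, coefficient = 1

I ≈ (1.375000/3) × 107.320312 = 49.188477
Exact value: 49.188477
Error: 0.000000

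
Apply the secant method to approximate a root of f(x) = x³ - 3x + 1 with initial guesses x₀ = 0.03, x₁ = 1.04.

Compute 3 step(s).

f(x) = x³ - 3x + 1
x₀ = 0.03, x₁ = 1.04

Secant formula: x_{n+1} = x_n - f(x_n)(x_n - x_{n-1})/(f(x_n) - f(x_{n-1}))

Iteration 1:
  f(0.030000) = 0.910027
  f(1.040000) = -0.995136
  x_2 = 1.040000 - (-0.995136)×(1.040000 - 0.030000)/(-0.995136 - 0.910027)
       = 0.512440
Iteration 2:
  f(1.040000) = -0.995136
  f(0.512440) = -0.402756
  x_3 = 0.512440 - (-0.402756)×(0.512440 - 1.040000)/(-0.402756 - (-0.995136))
       = 0.153754
Iteration 3:
  f(0.512440) = -0.402756
  f(0.153754) = 0.542371
  x_4 = 0.153754 - 0.542371×(0.153754 - 0.512440)/(0.542371 - (-0.402756))
       = 0.359590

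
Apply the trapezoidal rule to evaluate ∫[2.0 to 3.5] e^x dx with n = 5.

f(x) = e^x
a = 2.0, b = 3.5, n = 5
h = (b - a)/n = 0.300000

Trapezoidal rule: (h/2)[f(x₀) + 2f(x₁) + 2f(x₂) + ... + f(xₙ)]

x_0 = 2.0000, f(x_0) = 7.389056, coefficient = 1
x_1 = 2.3000, f(x_1) = 9.974182, coefficient = 2
x_2 = 2.6000, f(x_2) = 13.463738, coefficient = 2
x_3 = 2.9000, f(x_3) = 18.174145, coefficient = 2
x_4 = 3.2000, f(x_4) = 24.532530, coefficient = 2
x_5 = 3.5000, f(x_5) = 33.115452, coefficient = 1

I ≈ (0.300000/2) × 172.793700 = 25.919055
Exact value: 25.726396
Error: 0.192659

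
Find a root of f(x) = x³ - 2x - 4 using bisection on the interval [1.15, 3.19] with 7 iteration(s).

f(x) = x³ - 2x - 4
Initial interval: [1.15, 3.19]

Iteration 1:
  c_1 = (1.150000 + 3.190000)/2 = 2.170000
  f(c_1) = f(2.170000) = 1.878313
  f(a) × f(c) < 0, new interval: [1.150000, 2.170000]
Iteration 2:
  c_2 = (1.150000 + 2.170000)/2 = 1.660000
  f(c_2) = f(1.660000) = -2.745704
  f(a) × f(c) ≥ 0, new interval: [1.660000, 2.170000]
Iteration 3:
  c_3 = (1.660000 + 2.170000)/2 = 1.915000
  f(c_3) = f(1.915000) = -0.807264
  f(a) × f(c) ≥ 0, new interval: [1.915000, 2.170000]
Iteration 4:
  c_4 = (1.915000 + 2.170000)/2 = 2.042500
  f(c_4) = f(2.042500) = 0.435914
  f(a) × f(c) < 0, new interval: [1.915000, 2.042500]
Iteration 5:
  c_5 = (1.915000 + 2.042500)/2 = 1.978750
  f(c_5) = f(1.978750) = -0.209800
  f(a) × f(c) ≥ 0, new interval: [1.978750, 2.042500]
Iteration 6:
  c_6 = (1.978750 + 2.042500)/2 = 2.010625
  f(c_6) = f(2.010625) = 0.106929
  f(a) × f(c) < 0, new interval: [1.978750, 2.010625]
Iteration 7:
  c_7 = (1.978750 + 2.010625)/2 = 1.994687
  f(c_7) = f(1.994687) = -0.052956
  f(a) × f(c) ≥ 0, new interval: [1.994687, 2.010625]

After 7 iteration(s), the approximation is c_7 = 1.994687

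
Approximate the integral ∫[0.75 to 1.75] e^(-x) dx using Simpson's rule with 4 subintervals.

f(x) = e^(-x)
a = 0.75, b = 1.75, n = 4
h = (b - a)/n = 0.250000

Simpson's rule: (h/3)[f(x₀) + 4f(x₁) + 2f(x₂) + ... + f(xₙ)]

x_0 = 0.7500, f(x_0) = 0.472367, coefficient = 1
x_1 = 1.0000, f(x_1) = 0.367879, coefficient = 4
x_2 = 1.2500, f(x_2) = 0.286505, coefficient = 2
x_3 = 1.5000, f(x_3) = 0.223130, coefficient = 4
x_4 = 1.7500, f(x_4) = 0.173774, coefficient = 1

I ≈ (0.250000/3) × 3.583188 = 0.298599
Exact value: 0.298593
Error: 0.000006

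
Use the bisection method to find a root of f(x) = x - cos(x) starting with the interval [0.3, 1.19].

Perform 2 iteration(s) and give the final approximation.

f(x) = x - cos(x)
Initial interval: [0.3, 1.19]

Iteration 1:
  c_1 = (0.300000 + 1.190000)/2 = 0.745000
  f(c_1) = f(0.745000) = 0.009912
  f(a) × f(c) < 0, new interval: [0.300000, 0.745000]
Iteration 2:
  c_2 = (0.300000 + 0.745000)/2 = 0.522500
  f(c_2) = f(0.522500) = -0.344074
  f(a) × f(c) ≥ 0, new interval: [0.522500, 0.745000]

After 2 iteration(s), the approximation is c_2 = 0.522500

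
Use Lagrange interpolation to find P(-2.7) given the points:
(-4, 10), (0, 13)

Lagrange interpolation formula:
P(x) = Σ yᵢ × Lᵢ(x)
where Lᵢ(x) = Π_{j≠i} (x - xⱼ)/(xᵢ - xⱼ)

L_0(-2.7) = (-2.7 - 0)/(-4 - 0) = 0.675000
L_1(-2.7) = (-2.7 - (-4))/(0 - (-4)) = 0.325000

P(-2.7) = 10×L_0(-2.7) + 13×L_1(-2.7)
P(-2.7) = 10.975000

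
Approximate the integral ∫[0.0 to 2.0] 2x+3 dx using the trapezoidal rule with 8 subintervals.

f(x) = 2x+3
a = 0.0, b = 2.0, n = 8
h = (b - a)/n = 0.250000

Trapezoidal rule: (h/2)[f(x₀) + 2f(x₁) + 2f(x₂) + ... + f(xₙ)]

x_0 = 0.0000, f(x_0) = 3.000000, coefficient = 1
x_1 = 0.2500, f(x_1) = 3.500000, coefficient = 2
x_2 = 0.5000, f(x_2) = 4.000000, coefficient = 2
x_3 = 0.7500, f(x_3) = 4.500000, coefficient = 2
x_4 = 1.0000, f(x_4) = 5.000000, coefficient = 2
x_5 = 1.2500, f(x_5) = 5.500000, coefficient = 2
x_6 = 1.5000, f(x_6) = 6.000000, coefficient = 2
x_7 = 1.7500, f(x_7) = 6.500000, coefficient = 2
x_8 = 2.0000, f(x_8) = 7.000000, coefficient = 1

I ≈ (0.250000/2) × 80.000000 = 10.000000
Exact value: 10.000000
Error: 0.000000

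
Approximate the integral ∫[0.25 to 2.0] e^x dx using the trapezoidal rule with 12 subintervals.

f(x) = e^x
a = 0.25, b = 2.0, n = 12
h = (b - a)/n = 0.145833

Trapezoidal rule: (h/2)[f(x₀) + 2f(x₁) + 2f(x₂) + ... + f(xₙ)]

x_0 = 0.2500, f(x_0) = 1.284025, coefficient = 1
x_1 = 0.3958, f(x_1) = 1.485622, coefficient = 2
x_2 = 0.5417, f(x_2) = 1.718869, coefficient = 2
x_3 = 0.6875, f(x_3) = 1.988737, coefficient = 2
x_4 = 0.8333, f(x_4) = 2.300976, coefficient = 2
x_5 = 0.9792, f(x_5) = 2.662237, coefficient = 2
x_6 = 1.1250, f(x_6) = 3.080217, coefficient = 2
x_7 = 1.2708, f(x_7) = 3.563821, coefficient = 2
x_8 = 1.4167, f(x_8) = 4.123353, coefficient = 2
x_9 = 1.5625, f(x_9) = 4.770733, coefficient = 2
x_10 = 1.7083, f(x_10) = 5.519754, coefficient = 2
x_11 = 1.8542, f(x_11) = 6.386374, coefficient = 2
x_12 = 2.0000, f(x_12) = 7.389056, coefficient = 1

I ≈ (0.145833/2) × 83.874469 = 6.115847
Exact value: 6.105031
Error: 0.010816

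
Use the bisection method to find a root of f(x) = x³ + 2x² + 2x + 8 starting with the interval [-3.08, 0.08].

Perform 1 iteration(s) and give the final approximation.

f(x) = x³ + 2x² + 2x + 8
Initial interval: [-3.08, 0.08]

Iteration 1:
  c_1 = (-3.080000 + 0.080000)/2 = -1.500000
  f(c_1) = f(-1.500000) = 6.125000
  f(a) × f(c) < 0, new interval: [-3.080000, -1.500000]

After 1 iteration(s), the approximation is c_1 = -1.500000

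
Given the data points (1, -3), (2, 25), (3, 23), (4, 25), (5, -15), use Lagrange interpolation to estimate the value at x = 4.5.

Lagrange interpolation formula:
P(x) = Σ yᵢ × Lᵢ(x)
where Lᵢ(x) = Π_{j≠i} (x - xⱼ)/(xᵢ - xⱼ)

L_0(4.5) = (4.5 - 2)/(1 - 2) × (4.5 - 3)/(1 - 3) × (4.5 - 4)/(1 - 4) × (4.5 - 5)/(1 - 5) = -0.039062
L_1(4.5) = (4.5 - 1)/(2 - 1) × (4.5 - 3)/(2 - 3) × (4.5 - 4)/(2 - 4) × (4.5 - 5)/(2 - 5) = 0.218750
L_2(4.5) = (4.5 - 1)/(3 - 1) × (4.5 - 2)/(3 - 2) × (4.5 - 4)/(3 - 4) × (4.5 - 5)/(3 - 5) = -0.546875
L_3(4.5) = (4.5 - 1)/(4 - 1) × (4.5 - 2)/(4 - 2) × (4.5 - 3)/(4 - 3) × (4.5 - 5)/(4 - 5) = 1.093750
L_4(4.5) = (4.5 - 1)/(5 - 1) × (4.5 - 2)/(5 - 2) × (4.5 - 3)/(5 - 3) × (4.5 - 4)/(5 - 4) = 0.273438

P(4.5) = (-3)×L_0(4.5) + 25×L_1(4.5) + 23×L_2(4.5) + 25×L_3(4.5) + (-15)×L_4(4.5)
P(4.5) = 16.250000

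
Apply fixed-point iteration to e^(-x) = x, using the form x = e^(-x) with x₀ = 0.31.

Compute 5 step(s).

Equation: e^(-x) = x
Fixed-point form: x = e^(-x)
x₀ = 0.31

x_1 = g(0.310000) = 0.733447
x_2 = g(0.733447) = 0.480251
x_3 = g(0.480251) = 0.618628
x_4 = g(0.618628) = 0.538683
x_5 = g(0.538683) = 0.583516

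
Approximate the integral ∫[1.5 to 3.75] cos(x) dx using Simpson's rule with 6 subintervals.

f(x) = cos(x)
a = 1.5, b = 3.75, n = 6
h = (b - a)/n = 0.375000

Simpson's rule: (h/3)[f(x₀) + 4f(x₁) + 2f(x₂) + ... + f(xₙ)]

x_0 = 1.5000, f(x_0) = 0.070737, coefficient = 1
x_1 = 1.8750, f(x_1) = -0.299534, coefficient = 4
x_2 = 2.2500, f(x_2) = -0.628174, coefficient = 2
x_3 = 2.6250, f(x_3) = -0.869507, coefficient = 4
x_4 = 3.0000, f(x_4) = -0.989992, coefficient = 2
x_5 = 3.3750, f(x_5) = -0.972884, coefficient = 4
x_6 = 3.7500, f(x_6) = -0.820559, coefficient = 1

I ≈ (0.375000/3) × -12.553853 = -1.569232
Exact value: -1.569056
Error: 0.000175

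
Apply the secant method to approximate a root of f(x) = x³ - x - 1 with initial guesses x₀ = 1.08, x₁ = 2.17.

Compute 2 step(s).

f(x) = x³ - x - 1
x₀ = 1.08, x₁ = 2.17

Secant formula: x_{n+1} = x_n - f(x_n)(x_n - x_{n-1})/(f(x_n) - f(x_{n-1}))

Iteration 1:
  f(1.080000) = -0.820288
  f(2.170000) = 7.048313
  x_2 = 2.170000 - 7.048313×(2.170000 - 1.080000)/(7.048313 - (-0.820288))
       = 1.193631
Iteration 2:
  f(2.170000) = 7.048313
  f(1.193631) = -0.493001
  x_3 = 1.193631 - (-0.493001)×(1.193631 - 2.170000)/(-0.493001 - 7.048313)
       = 1.257459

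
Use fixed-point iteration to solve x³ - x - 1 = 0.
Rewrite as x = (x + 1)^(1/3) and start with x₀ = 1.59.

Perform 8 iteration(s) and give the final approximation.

Equation: x³ - x - 1 = 0
Fixed-point form: x = (x + 1)^(1/3)
x₀ = 1.59

x_1 = g(1.590000) = 1.373304
x_2 = g(1.373304) = 1.333883
x_3 = g(1.333883) = 1.326457
x_4 = g(1.326457) = 1.325048
x_5 = g(1.325048) = 1.324781
x_6 = g(1.324781) = 1.324730
x_7 = g(1.324730) = 1.324720
x_8 = g(1.324720) = 1.324718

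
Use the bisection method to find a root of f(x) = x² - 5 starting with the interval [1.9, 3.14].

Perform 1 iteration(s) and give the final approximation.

f(x) = x² - 5
Initial interval: [1.9, 3.14]

Iteration 1:
  c_1 = (1.900000 + 3.140000)/2 = 2.520000
  f(c_1) = f(2.520000) = 1.350400
  f(a) × f(c) < 0, new interval: [1.900000, 2.520000]

After 1 iteration(s), the approximation is c_1 = 2.520000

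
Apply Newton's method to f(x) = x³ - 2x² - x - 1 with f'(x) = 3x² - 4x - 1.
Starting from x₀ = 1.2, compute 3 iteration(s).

f(x) = x³ - 2x² - x - 1
f'(x) = 3x² - 4x - 1
x₀ = 1.2

Newton-Raphson formula: x_{n+1} = x_n - f(x_n)/f'(x_n)

Iteration 1:
  f(1.200000) = -3.352000
  f'(1.200000) = -1.480000
  x_1 = 1.200000 - (-3.352000)/(-1.480000) = -1.064865
Iteration 2:
  f(-1.064865) = -3.410499
  f'(-1.064865) = 6.661271
  x_2 = -1.064865 - (-3.410499)/6.661271 = -0.552876
Iteration 3:
  f(-0.552876) = -1.227465
  f'(-0.552876) = 2.128517
  x_3 = -0.552876 - (-1.227465)/2.128517 = 0.023801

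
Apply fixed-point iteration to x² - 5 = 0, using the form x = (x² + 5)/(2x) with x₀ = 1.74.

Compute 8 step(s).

Equation: x² - 5 = 0
Fixed-point form: x = (x² + 5)/(2x)
x₀ = 1.74

x_1 = g(1.740000) = 2.306782
x_2 = g(2.306782) = 2.237152
x_3 = g(2.237152) = 2.236068
x_4 = g(2.236068) = 2.236068
x_5 = g(2.236068) = 2.236068
x_6 = g(2.236068) = 2.236068
x_7 = g(2.236068) = 2.236068
x_8 = g(2.236068) = 2.236068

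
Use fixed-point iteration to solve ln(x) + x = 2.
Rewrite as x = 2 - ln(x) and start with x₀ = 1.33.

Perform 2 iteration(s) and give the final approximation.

Equation: ln(x) + x = 2
Fixed-point form: x = 2 - ln(x)
x₀ = 1.33

x_1 = g(1.330000) = 1.714821
x_2 = g(1.714821) = 1.460691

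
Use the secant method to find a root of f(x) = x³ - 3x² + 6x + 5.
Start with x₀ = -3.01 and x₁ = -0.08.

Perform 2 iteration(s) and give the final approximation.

f(x) = x³ - 3x² + 6x + 5
x₀ = -3.01, x₁ = -0.08

Secant formula: x_{n+1} = x_n - f(x_n)(x_n - x_{n-1})/(f(x_n) - f(x_{n-1}))

Iteration 1:
  f(-3.010000) = -67.511201
  f(-0.080000) = 4.500288
  x_2 = -0.080000 - 4.500288×(-0.080000 - (-3.010000))/(4.500288 - (-67.511201))
       = -0.263108
Iteration 2:
  f(-0.080000) = 4.500288
  f(-0.263108) = 3.195465
  x_3 = -0.263108 - 3.195465×(-0.263108 - (-0.080000))/(3.195465 - 4.500288)
       = -0.711531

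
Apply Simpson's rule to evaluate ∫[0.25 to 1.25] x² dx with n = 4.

f(x) = x²
a = 0.25, b = 1.25, n = 4
h = (b - a)/n = 0.250000

Simpson's rule: (h/3)[f(x₀) + 4f(x₁) + 2f(x₂) + ... + f(xₙ)]

x_0 = 0.2500, f(x_0) = 0.062500, coefficient = 1
x_1 = 0.5000, f(x_1) = 0.250000, coefficient = 4
x_2 = 0.7500, f(x_2) = 0.562500, coefficient = 2
x_3 = 1.0000, f(x_3) = 1.000000, coefficient = 4
x_4 = 1.2500, f(x_4) = 1.562500, coefficient = 1

I ≈ (0.250000/3) × 7.750000 = 0.645833
Exact value: 0.645833
Error: 0.000000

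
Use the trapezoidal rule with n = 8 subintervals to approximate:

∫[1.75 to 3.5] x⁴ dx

f(x) = x⁴
a = 1.75, b = 3.5, n = 8
h = (b - a)/n = 0.218750

Trapezoidal rule: (h/2)[f(x₀) + 2f(x₁) + 2f(x₂) + ... + f(xₙ)]

x_0 = 1.7500, f(x_0) = 9.378906, coefficient = 1
x_1 = 1.9688, f(x_1) = 15.023194, coefficient = 2
x_2 = 2.1875, f(x_2) = 22.897720, coefficient = 2
x_3 = 2.4062, f(x_3) = 33.524552, coefficient = 2
x_4 = 2.6250, f(x_4) = 47.480713, coefficient = 2
x_5 = 2.8438, f(x_5) = 65.398179, coefficient = 2
x_6 = 3.0625, f(x_6) = 87.963882, coefficient = 2
x_7 = 3.2812, f(x_7) = 115.919709, coefficient = 2
x_8 = 3.5000, f(x_8) = 150.062500, coefficient = 1

I ≈ (0.218750/2) × 935.857307 = 102.359393
Exact value: 101.761133
Error: 0.598260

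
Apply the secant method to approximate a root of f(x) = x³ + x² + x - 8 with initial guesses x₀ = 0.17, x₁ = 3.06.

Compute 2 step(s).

f(x) = x³ + x² + x - 8
x₀ = 0.17, x₁ = 3.06

Secant formula: x_{n+1} = x_n - f(x_n)(x_n - x_{n-1})/(f(x_n) - f(x_{n-1}))

Iteration 1:
  f(0.170000) = -7.796187
  f(3.060000) = 33.076216
  x_2 = 3.060000 - 33.076216×(3.060000 - 0.170000)/(33.076216 - (-7.796187))
       = 0.721252
Iteration 2:
  f(3.060000) = 33.076216
  f(0.721252) = -6.383346
  x_3 = 0.721252 - (-6.383346)×(0.721252 - 3.060000)/(-6.383346 - 33.076216)
       = 1.099589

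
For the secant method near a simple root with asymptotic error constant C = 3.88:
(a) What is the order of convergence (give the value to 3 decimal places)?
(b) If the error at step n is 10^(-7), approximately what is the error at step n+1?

(a) Secant method has superlinear convergence with order φ = (1+√5)/2 ≈ 1.618.
    This means |e_{n+1}| ≈ C|e_n|^1.618.

(b) With |e_n| = 10^(-7) and C = 3.88:
    |e_{n+1}| ≈ 3.88 × (10^(-7))^1.618 = 3.88 × 10^(-11.33)

(a) ≈ 1.618 (golden ratio); (b) |e_{n+1}| ≈ 1.831e-11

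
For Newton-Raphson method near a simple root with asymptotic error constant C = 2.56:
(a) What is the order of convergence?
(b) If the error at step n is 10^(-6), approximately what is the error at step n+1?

(a) Newton-Raphson has quadratic (order 2) convergence near simple roots.
    This means |e_{n+1}| ≈ C|e_n|².

(b) With |e_n| = 10^(-6) and C = 2.56:
    |e_{n+1}| ≈ 2.56 × (10^(-6))² = 2.56 × 10^(-12)

(a) 2 (quadratic); (b) |e_{n+1}| ≈ 2.560e-12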